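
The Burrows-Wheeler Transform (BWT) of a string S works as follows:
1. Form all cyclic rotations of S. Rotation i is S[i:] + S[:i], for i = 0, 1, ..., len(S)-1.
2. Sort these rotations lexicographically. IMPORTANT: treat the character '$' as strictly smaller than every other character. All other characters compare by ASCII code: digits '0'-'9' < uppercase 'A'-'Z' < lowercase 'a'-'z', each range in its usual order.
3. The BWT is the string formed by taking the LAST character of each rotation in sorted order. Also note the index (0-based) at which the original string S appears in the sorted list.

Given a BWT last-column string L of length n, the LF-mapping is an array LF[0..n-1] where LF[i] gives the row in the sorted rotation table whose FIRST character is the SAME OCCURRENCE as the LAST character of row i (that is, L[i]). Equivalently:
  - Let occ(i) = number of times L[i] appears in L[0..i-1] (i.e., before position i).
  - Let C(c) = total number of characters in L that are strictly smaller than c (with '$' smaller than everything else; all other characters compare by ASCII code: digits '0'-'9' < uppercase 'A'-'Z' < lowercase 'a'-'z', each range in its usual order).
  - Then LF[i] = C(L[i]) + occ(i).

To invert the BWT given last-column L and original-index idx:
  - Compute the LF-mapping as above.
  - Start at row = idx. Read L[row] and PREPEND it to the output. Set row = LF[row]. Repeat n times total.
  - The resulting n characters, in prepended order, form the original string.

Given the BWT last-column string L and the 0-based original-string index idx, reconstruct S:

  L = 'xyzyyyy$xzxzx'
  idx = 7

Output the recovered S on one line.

LF mapping: 1 5 10 6 7 8 9 0 2 11 3 12 4
Walk LF starting at row 7, prepending L[row]:
  step 1: row=7, L[7]='$', prepend. Next row=LF[7]=0
  step 2: row=0, L[0]='x', prepend. Next row=LF[0]=1
  step 3: row=1, L[1]='y', prepend. Next row=LF[1]=5
  step 4: row=5, L[5]='y', prepend. Next row=LF[5]=8
  step 5: row=8, L[8]='x', prepend. Next row=LF[8]=2
  step 6: row=2, L[2]='z', prepend. Next row=LF[2]=10
  step 7: row=10, L[10]='x', prepend. Next row=LF[10]=3
  step 8: row=3, L[3]='y', prepend. Next row=LF[3]=6
  step 9: row=6, L[6]='y', prepend. Next row=LF[6]=9
  step 10: row=9, L[9]='z', prepend. Next row=LF[9]=11
  step 11: row=11, L[11]='z', prepend. Next row=LF[11]=12
  step 12: row=12, L[12]='x', prepend. Next row=LF[12]=4
  step 13: row=4, L[4]='y', prepend. Next row=LF[4]=7
Reversed output: yxzzyyxzxyyx$

Answer: yxzzyyxzxyyx$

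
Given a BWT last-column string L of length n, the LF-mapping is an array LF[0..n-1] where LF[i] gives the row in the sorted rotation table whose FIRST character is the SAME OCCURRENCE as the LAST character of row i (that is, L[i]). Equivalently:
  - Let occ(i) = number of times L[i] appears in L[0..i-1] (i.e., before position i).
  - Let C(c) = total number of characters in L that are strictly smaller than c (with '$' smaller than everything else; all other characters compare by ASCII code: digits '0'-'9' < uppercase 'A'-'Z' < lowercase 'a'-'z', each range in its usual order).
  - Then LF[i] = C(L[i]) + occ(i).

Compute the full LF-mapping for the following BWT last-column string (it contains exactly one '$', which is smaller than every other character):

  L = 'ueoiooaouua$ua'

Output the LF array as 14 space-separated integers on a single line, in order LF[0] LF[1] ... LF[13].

Answer: 10 4 6 5 7 8 1 9 11 12 2 0 13 3

Derivation:
Char counts: '$':1, 'a':3, 'e':1, 'i':1, 'o':4, 'u':4
C (first-col start): C('$')=0, C('a')=1, C('e')=4, C('i')=5, C('o')=6, C('u')=10
L[0]='u': occ=0, LF[0]=C('u')+0=10+0=10
L[1]='e': occ=0, LF[1]=C('e')+0=4+0=4
L[2]='o': occ=0, LF[2]=C('o')+0=6+0=6
L[3]='i': occ=0, LF[3]=C('i')+0=5+0=5
L[4]='o': occ=1, LF[4]=C('o')+1=6+1=7
L[5]='o': occ=2, LF[5]=C('o')+2=6+2=8
L[6]='a': occ=0, LF[6]=C('a')+0=1+0=1
L[7]='o': occ=3, LF[7]=C('o')+3=6+3=9
L[8]='u': occ=1, LF[8]=C('u')+1=10+1=11
L[9]='u': occ=2, LF[9]=C('u')+2=10+2=12
L[10]='a': occ=1, LF[10]=C('a')+1=1+1=2
L[11]='$': occ=0, LF[11]=C('$')+0=0+0=0
L[12]='u': occ=3, LF[12]=C('u')+3=10+3=13
L[13]='a': occ=2, LF[13]=C('a')+2=1+2=3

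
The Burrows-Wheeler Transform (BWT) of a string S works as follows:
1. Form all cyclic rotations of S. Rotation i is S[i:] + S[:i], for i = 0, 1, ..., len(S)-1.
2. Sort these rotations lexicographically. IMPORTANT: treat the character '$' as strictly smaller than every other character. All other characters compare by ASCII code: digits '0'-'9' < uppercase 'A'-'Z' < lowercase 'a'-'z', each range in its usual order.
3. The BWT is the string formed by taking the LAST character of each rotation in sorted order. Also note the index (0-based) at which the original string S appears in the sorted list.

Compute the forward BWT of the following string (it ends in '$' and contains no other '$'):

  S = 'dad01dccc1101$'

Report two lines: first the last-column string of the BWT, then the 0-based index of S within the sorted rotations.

Answer: 11d01c0dccda$1
12

Derivation:
All 14 rotations (rotation i = S[i:]+S[:i]):
  rot[0] = dad01dccc1101$
  rot[1] = ad01dccc1101$d
  rot[2] = d01dccc1101$da
  rot[3] = 01dccc1101$dad
  rot[4] = 1dccc1101$dad0
  rot[5] = dccc1101$dad01
  rot[6] = ccc1101$dad01d
  rot[7] = cc1101$dad01dc
  rot[8] = c1101$dad01dcc
  rot[9] = 1101$dad01dccc
  rot[10] = 101$dad01dccc1
  rot[11] = 01$dad01dccc11
  rot[12] = 1$dad01dccc110
  rot[13] = $dad01dccc1101
Sorted (with $ < everything):
  sorted[0] = $dad01dccc1101  (last char: '1')
  sorted[1] = 01$dad01dccc11  (last char: '1')
  sorted[2] = 01dccc1101$dad  (last char: 'd')
  sorted[3] = 1$dad01dccc110  (last char: '0')
  sorted[4] = 101$dad01dccc1  (last char: '1')
  sorted[5] = 1101$dad01dccc  (last char: 'c')
  sorted[6] = 1dccc1101$dad0  (last char: '0')
  sorted[7] = ad01dccc1101$d  (last char: 'd')
  sorted[8] = c1101$dad01dcc  (last char: 'c')
  sorted[9] = cc1101$dad01dc  (last char: 'c')
  sorted[10] = ccc1101$dad01d  (last char: 'd')
  sorted[11] = d01dccc1101$da  (last char: 'a')
  sorted[12] = dad01dccc1101$  (last char: '$')
  sorted[13] = dccc1101$dad01  (last char: '1')
Last column: 11d01c0dccda$1
Original string S is at sorted index 12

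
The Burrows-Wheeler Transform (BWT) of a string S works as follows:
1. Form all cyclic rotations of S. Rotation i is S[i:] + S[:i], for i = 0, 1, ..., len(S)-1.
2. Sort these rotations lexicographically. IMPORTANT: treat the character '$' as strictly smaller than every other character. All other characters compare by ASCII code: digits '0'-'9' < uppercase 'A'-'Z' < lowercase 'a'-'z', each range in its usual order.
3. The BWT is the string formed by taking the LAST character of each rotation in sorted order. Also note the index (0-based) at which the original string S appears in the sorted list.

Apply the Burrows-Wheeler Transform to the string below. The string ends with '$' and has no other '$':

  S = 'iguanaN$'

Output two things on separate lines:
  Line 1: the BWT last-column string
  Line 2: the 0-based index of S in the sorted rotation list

All 8 rotations (rotation i = S[i:]+S[:i]):
  rot[0] = iguanaN$
  rot[1] = guanaN$i
  rot[2] = uanaN$ig
  rot[3] = anaN$igu
  rot[4] = naN$igua
  rot[5] = aN$iguan
  rot[6] = N$iguana
  rot[7] = $iguanaN
Sorted (with $ < everything):
  sorted[0] = $iguanaN  (last char: 'N')
  sorted[1] = N$iguana  (last char: 'a')
  sorted[2] = aN$iguan  (last char: 'n')
  sorted[3] = anaN$igu  (last char: 'u')
  sorted[4] = guanaN$i  (last char: 'i')
  sorted[5] = iguanaN$  (last char: '$')
  sorted[6] = naN$igua  (last char: 'a')
  sorted[7] = uanaN$ig  (last char: 'g')
Last column: Nanui$ag
Original string S is at sorted index 5

Answer: Nanui$ag
5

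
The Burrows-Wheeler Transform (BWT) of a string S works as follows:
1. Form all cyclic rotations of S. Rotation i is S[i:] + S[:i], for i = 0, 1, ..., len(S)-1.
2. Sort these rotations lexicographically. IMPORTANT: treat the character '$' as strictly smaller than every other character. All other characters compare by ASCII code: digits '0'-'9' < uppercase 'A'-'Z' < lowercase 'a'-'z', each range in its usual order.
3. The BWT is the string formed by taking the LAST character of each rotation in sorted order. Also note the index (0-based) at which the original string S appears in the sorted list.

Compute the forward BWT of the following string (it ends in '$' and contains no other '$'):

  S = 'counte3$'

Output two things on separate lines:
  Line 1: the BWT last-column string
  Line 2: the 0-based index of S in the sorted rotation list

Answer: 3e$tucno
2

Derivation:
All 8 rotations (rotation i = S[i:]+S[:i]):
  rot[0] = counte3$
  rot[1] = ounte3$c
  rot[2] = unte3$co
  rot[3] = nte3$cou
  rot[4] = te3$coun
  rot[5] = e3$count
  rot[6] = 3$counte
  rot[7] = $counte3
Sorted (with $ < everything):
  sorted[0] = $counte3  (last char: '3')
  sorted[1] = 3$counte  (last char: 'e')
  sorted[2] = counte3$  (last char: '$')
  sorted[3] = e3$count  (last char: 't')
  sorted[4] = nte3$cou  (last char: 'u')
  sorted[5] = ounte3$c  (last char: 'c')
  sorted[6] = te3$coun  (last char: 'n')
  sorted[7] = unte3$co  (last char: 'o')
Last column: 3e$tucno
Original string S is at sorted index 2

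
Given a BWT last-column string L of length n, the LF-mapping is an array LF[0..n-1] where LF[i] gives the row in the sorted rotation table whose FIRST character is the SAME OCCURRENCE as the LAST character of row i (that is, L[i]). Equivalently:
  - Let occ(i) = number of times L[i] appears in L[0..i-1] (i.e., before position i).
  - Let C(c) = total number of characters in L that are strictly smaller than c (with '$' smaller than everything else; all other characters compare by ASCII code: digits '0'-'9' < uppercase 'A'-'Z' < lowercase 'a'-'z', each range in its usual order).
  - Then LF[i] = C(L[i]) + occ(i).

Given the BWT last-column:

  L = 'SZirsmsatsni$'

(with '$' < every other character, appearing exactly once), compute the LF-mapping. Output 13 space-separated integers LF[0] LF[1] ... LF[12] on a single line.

Answer: 1 2 4 8 9 6 10 3 12 11 7 5 0

Derivation:
Char counts: '$':1, 'S':1, 'Z':1, 'a':1, 'i':2, 'm':1, 'n':1, 'r':1, 's':3, 't':1
C (first-col start): C('$')=0, C('S')=1, C('Z')=2, C('a')=3, C('i')=4, C('m')=6, C('n')=7, C('r')=8, C('s')=9, C('t')=12
L[0]='S': occ=0, LF[0]=C('S')+0=1+0=1
L[1]='Z': occ=0, LF[1]=C('Z')+0=2+0=2
L[2]='i': occ=0, LF[2]=C('i')+0=4+0=4
L[3]='r': occ=0, LF[3]=C('r')+0=8+0=8
L[4]='s': occ=0, LF[4]=C('s')+0=9+0=9
L[5]='m': occ=0, LF[5]=C('m')+0=6+0=6
L[6]='s': occ=1, LF[6]=C('s')+1=9+1=10
L[7]='a': occ=0, LF[7]=C('a')+0=3+0=3
L[8]='t': occ=0, LF[8]=C('t')+0=12+0=12
L[9]='s': occ=2, LF[9]=C('s')+2=9+2=11
L[10]='n': occ=0, LF[10]=C('n')+0=7+0=7
L[11]='i': occ=1, LF[11]=C('i')+1=4+1=5
L[12]='$': occ=0, LF[12]=C('$')+0=0+0=0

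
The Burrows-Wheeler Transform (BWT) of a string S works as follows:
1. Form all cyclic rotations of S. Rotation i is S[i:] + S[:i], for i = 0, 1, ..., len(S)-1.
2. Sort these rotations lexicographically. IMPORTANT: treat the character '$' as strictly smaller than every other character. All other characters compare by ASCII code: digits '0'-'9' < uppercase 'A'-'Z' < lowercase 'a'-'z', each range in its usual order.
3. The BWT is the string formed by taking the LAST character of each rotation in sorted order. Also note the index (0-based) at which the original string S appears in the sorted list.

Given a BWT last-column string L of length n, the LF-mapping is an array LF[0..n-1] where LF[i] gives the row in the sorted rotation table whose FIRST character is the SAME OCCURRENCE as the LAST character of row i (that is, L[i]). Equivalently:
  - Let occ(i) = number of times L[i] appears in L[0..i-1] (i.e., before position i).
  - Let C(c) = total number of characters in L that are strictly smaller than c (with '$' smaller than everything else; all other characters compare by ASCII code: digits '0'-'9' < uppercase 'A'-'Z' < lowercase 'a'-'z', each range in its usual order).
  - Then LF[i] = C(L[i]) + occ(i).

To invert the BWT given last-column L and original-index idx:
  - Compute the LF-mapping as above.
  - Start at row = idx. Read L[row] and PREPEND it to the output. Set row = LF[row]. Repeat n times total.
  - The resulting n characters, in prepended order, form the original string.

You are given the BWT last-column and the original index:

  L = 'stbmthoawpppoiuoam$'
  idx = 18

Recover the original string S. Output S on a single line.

LF mapping: 14 15 3 6 16 4 8 1 18 11 12 13 9 5 17 10 2 7 0
Walk LF starting at row 18, prepending L[row]:
  step 1: row=18, L[18]='$', prepend. Next row=LF[18]=0
  step 2: row=0, L[0]='s', prepend. Next row=LF[0]=14
  step 3: row=14, L[14]='u', prepend. Next row=LF[14]=17
  step 4: row=17, L[17]='m', prepend. Next row=LF[17]=7
  step 5: row=7, L[7]='a', prepend. Next row=LF[7]=1
  step 6: row=1, L[1]='t', prepend. Next row=LF[1]=15
  step 7: row=15, L[15]='o', prepend. Next row=LF[15]=10
  step 8: row=10, L[10]='p', prepend. Next row=LF[10]=12
  step 9: row=12, L[12]='o', prepend. Next row=LF[12]=9
  step 10: row=9, L[9]='p', prepend. Next row=LF[9]=11
  step 11: row=11, L[11]='p', prepend. Next row=LF[11]=13
  step 12: row=13, L[13]='i', prepend. Next row=LF[13]=5
  step 13: row=5, L[5]='h', prepend. Next row=LF[5]=4
  step 14: row=4, L[4]='t', prepend. Next row=LF[4]=16
  step 15: row=16, L[16]='a', prepend. Next row=LF[16]=2
  step 16: row=2, L[2]='b', prepend. Next row=LF[2]=3
  step 17: row=3, L[3]='m', prepend. Next row=LF[3]=6
  step 18: row=6, L[6]='o', prepend. Next row=LF[6]=8
  step 19: row=8, L[8]='w', prepend. Next row=LF[8]=18
Reversed output: wombathippopotamus$

Answer: wombathippopotamus$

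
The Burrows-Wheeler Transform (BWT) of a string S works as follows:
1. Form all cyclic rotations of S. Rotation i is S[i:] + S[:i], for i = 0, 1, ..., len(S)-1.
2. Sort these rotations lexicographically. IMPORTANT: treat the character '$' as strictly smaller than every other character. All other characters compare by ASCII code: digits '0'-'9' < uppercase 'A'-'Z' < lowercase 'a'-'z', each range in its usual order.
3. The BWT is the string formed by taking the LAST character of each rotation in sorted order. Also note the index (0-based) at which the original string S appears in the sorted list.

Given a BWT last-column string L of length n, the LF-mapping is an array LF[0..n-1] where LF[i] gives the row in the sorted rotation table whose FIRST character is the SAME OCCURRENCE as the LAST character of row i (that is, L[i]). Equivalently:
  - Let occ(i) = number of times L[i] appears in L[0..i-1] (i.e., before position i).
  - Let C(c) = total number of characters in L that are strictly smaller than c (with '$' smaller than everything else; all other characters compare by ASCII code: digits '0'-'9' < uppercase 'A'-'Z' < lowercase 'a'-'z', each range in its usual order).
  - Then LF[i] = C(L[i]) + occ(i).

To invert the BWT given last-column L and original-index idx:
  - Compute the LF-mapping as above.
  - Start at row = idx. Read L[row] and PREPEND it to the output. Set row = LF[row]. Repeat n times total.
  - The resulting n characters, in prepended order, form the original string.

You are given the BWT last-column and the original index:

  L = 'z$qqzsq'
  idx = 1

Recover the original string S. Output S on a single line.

LF mapping: 5 0 1 2 6 4 3
Walk LF starting at row 1, prepending L[row]:
  step 1: row=1, L[1]='$', prepend. Next row=LF[1]=0
  step 2: row=0, L[0]='z', prepend. Next row=LF[0]=5
  step 3: row=5, L[5]='s', prepend. Next row=LF[5]=4
  step 4: row=4, L[4]='z', prepend. Next row=LF[4]=6
  step 5: row=6, L[6]='q', prepend. Next row=LF[6]=3
  step 6: row=3, L[3]='q', prepend. Next row=LF[3]=2
  step 7: row=2, L[2]='q', prepend. Next row=LF[2]=1
Reversed output: qqqzsz$

Answer: qqqzsz$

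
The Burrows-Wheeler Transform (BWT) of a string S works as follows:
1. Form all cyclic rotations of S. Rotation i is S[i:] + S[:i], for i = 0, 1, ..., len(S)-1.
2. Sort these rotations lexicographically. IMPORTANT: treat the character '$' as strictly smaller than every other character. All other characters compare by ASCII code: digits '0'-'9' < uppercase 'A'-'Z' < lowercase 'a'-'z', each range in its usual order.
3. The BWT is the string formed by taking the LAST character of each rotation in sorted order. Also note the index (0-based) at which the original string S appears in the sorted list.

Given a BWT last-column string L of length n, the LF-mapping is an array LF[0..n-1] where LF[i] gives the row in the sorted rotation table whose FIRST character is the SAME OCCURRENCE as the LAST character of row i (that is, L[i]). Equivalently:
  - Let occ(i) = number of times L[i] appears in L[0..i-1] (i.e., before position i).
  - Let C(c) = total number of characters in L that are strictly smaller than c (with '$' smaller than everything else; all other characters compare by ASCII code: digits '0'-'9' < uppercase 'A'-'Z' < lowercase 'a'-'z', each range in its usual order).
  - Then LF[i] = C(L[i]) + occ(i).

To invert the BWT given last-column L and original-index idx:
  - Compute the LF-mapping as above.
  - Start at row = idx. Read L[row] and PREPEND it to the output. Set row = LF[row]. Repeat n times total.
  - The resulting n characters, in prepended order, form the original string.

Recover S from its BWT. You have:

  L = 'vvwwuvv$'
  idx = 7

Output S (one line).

LF mapping: 2 3 6 7 1 4 5 0
Walk LF starting at row 7, prepending L[row]:
  step 1: row=7, L[7]='$', prepend. Next row=LF[7]=0
  step 2: row=0, L[0]='v', prepend. Next row=LF[0]=2
  step 3: row=2, L[2]='w', prepend. Next row=LF[2]=6
  step 4: row=6, L[6]='v', prepend. Next row=LF[6]=5
  step 5: row=5, L[5]='v', prepend. Next row=LF[5]=4
  step 6: row=4, L[4]='u', prepend. Next row=LF[4]=1
  step 7: row=1, L[1]='v', prepend. Next row=LF[1]=3
  step 8: row=3, L[3]='w', prepend. Next row=LF[3]=7
Reversed output: wvuvvwv$

Answer: wvuvvwv$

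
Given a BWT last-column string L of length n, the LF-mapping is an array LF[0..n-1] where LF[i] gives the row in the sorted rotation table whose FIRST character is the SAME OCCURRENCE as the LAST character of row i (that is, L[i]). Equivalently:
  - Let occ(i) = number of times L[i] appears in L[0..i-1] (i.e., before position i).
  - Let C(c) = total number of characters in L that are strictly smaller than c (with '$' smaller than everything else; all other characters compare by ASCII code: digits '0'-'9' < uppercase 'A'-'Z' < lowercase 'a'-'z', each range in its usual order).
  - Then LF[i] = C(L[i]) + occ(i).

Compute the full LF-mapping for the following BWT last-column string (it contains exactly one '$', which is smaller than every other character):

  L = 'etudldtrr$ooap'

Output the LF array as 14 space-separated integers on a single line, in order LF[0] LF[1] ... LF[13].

Answer: 4 11 13 2 5 3 12 9 10 0 6 7 1 8

Derivation:
Char counts: '$':1, 'a':1, 'd':2, 'e':1, 'l':1, 'o':2, 'p':1, 'r':2, 't':2, 'u':1
C (first-col start): C('$')=0, C('a')=1, C('d')=2, C('e')=4, C('l')=5, C('o')=6, C('p')=8, C('r')=9, C('t')=11, C('u')=13
L[0]='e': occ=0, LF[0]=C('e')+0=4+0=4
L[1]='t': occ=0, LF[1]=C('t')+0=11+0=11
L[2]='u': occ=0, LF[2]=C('u')+0=13+0=13
L[3]='d': occ=0, LF[3]=C('d')+0=2+0=2
L[4]='l': occ=0, LF[4]=C('l')+0=5+0=5
L[5]='d': occ=1, LF[5]=C('d')+1=2+1=3
L[6]='t': occ=1, LF[6]=C('t')+1=11+1=12
L[7]='r': occ=0, LF[7]=C('r')+0=9+0=9
L[8]='r': occ=1, LF[8]=C('r')+1=9+1=10
L[9]='$': occ=0, LF[9]=C('$')+0=0+0=0
L[10]='o': occ=0, LF[10]=C('o')+0=6+0=6
L[11]='o': occ=1, LF[11]=C('o')+1=6+1=7
L[12]='a': occ=0, LF[12]=C('a')+0=1+0=1
L[13]='p': occ=0, LF[13]=C('p')+0=8+0=8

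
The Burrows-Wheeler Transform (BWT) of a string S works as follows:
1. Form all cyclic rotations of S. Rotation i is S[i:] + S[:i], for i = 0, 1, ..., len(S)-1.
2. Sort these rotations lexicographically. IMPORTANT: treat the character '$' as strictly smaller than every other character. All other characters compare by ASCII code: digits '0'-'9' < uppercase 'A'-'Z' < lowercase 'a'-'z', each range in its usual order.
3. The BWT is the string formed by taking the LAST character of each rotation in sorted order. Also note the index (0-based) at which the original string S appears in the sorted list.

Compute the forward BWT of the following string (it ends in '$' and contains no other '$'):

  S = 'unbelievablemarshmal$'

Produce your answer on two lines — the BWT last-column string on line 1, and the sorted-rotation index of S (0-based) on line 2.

Answer: lvmmnablislabeheuar$e
19

Derivation:
All 21 rotations (rotation i = S[i:]+S[:i]):
  rot[0] = unbelievablemarshmal$
  rot[1] = nbelievablemarshmal$u
  rot[2] = believablemarshmal$un
  rot[3] = elievablemarshmal$unb
  rot[4] = lievablemarshmal$unbe
  rot[5] = ievablemarshmal$unbel
  rot[6] = evablemarshmal$unbeli
  rot[7] = vablemarshmal$unbelie
  rot[8] = ablemarshmal$unbeliev
  rot[9] = blemarshmal$unbelieva
  rot[10] = lemarshmal$unbelievab
  rot[11] = emarshmal$unbelievabl
  rot[12] = marshmal$unbelievable
  rot[13] = arshmal$unbelievablem
  rot[14] = rshmal$unbelievablema
  rot[15] = shmal$unbelievablemar
  rot[16] = hmal$unbelievablemars
  rot[17] = mal$unbelievablemarsh
  rot[18] = al$unbelievablemarshm
  rot[19] = l$unbelievablemarshma
  rot[20] = $unbelievablemarshmal
Sorted (with $ < everything):
  sorted[0] = $unbelievablemarshmal  (last char: 'l')
  sorted[1] = ablemarshmal$unbeliev  (last char: 'v')
  sorted[2] = al$unbelievablemarshm  (last char: 'm')
  sorted[3] = arshmal$unbelievablem  (last char: 'm')
  sorted[4] = believablemarshmal$un  (last char: 'n')
  sorted[5] = blemarshmal$unbelieva  (last char: 'a')
  sorted[6] = elievablemarshmal$unb  (last char: 'b')
  sorted[7] = emarshmal$unbelievabl  (last char: 'l')
  sorted[8] = evablemarshmal$unbeli  (last char: 'i')
  sorted[9] = hmal$unbelievablemars  (last char: 's')
  sorted[10] = ievablemarshmal$unbel  (last char: 'l')
  sorted[11] = l$unbelievablemarshma  (last char: 'a')
  sorted[12] = lemarshmal$unbelievab  (last char: 'b')
  sorted[13] = lievablemarshmal$unbe  (last char: 'e')
  sorted[14] = mal$unbelievablemarsh  (last char: 'h')
  sorted[15] = marshmal$unbelievable  (last char: 'e')
  sorted[16] = nbelievablemarshmal$u  (last char: 'u')
  sorted[17] = rshmal$unbelievablema  (last char: 'a')
  sorted[18] = shmal$unbelievablemar  (last char: 'r')
  sorted[19] = unbelievablemarshmal$  (last char: '$')
  sorted[20] = vablemarshmal$unbelie  (last char: 'e')
Last column: lvmmnablislabeheuar$e
Original string S is at sorted index 19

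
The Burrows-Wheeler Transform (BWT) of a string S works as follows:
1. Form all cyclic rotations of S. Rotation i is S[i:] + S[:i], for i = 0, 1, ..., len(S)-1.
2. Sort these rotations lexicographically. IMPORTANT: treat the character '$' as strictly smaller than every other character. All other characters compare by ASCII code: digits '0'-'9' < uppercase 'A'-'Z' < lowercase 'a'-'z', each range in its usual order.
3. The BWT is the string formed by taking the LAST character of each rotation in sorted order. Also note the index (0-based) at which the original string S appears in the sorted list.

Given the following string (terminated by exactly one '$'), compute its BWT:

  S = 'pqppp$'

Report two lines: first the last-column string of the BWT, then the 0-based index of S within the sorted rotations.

Answer: pppq$p
4

Derivation:
All 6 rotations (rotation i = S[i:]+S[:i]):
  rot[0] = pqppp$
  rot[1] = qppp$p
  rot[2] = ppp$pq
  rot[3] = pp$pqp
  rot[4] = p$pqpp
  rot[5] = $pqppp
Sorted (with $ < everything):
  sorted[0] = $pqppp  (last char: 'p')
  sorted[1] = p$pqpp  (last char: 'p')
  sorted[2] = pp$pqp  (last char: 'p')
  sorted[3] = ppp$pq  (last char: 'q')
  sorted[4] = pqppp$  (last char: '$')
  sorted[5] = qppp$p  (last char: 'p')
Last column: pppq$p
Original string S is at sorted index 4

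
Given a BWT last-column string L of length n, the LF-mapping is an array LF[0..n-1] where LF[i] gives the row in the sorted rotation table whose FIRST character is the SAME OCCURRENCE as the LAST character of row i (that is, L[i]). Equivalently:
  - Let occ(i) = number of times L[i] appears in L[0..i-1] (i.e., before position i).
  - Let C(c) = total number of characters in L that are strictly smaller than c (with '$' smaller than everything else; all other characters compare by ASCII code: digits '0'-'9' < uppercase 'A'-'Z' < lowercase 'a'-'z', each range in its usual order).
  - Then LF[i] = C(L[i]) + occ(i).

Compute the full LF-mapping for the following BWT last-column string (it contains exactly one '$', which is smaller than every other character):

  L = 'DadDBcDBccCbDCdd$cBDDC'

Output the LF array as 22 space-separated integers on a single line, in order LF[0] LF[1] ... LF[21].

Answer: 7 13 19 8 1 15 9 2 16 17 4 14 10 5 20 21 0 18 3 11 12 6

Derivation:
Char counts: '$':1, 'B':3, 'C':3, 'D':6, 'a':1, 'b':1, 'c':4, 'd':3
C (first-col start): C('$')=0, C('B')=1, C('C')=4, C('D')=7, C('a')=13, C('b')=14, C('c')=15, C('d')=19
L[0]='D': occ=0, LF[0]=C('D')+0=7+0=7
L[1]='a': occ=0, LF[1]=C('a')+0=13+0=13
L[2]='d': occ=0, LF[2]=C('d')+0=19+0=19
L[3]='D': occ=1, LF[3]=C('D')+1=7+1=8
L[4]='B': occ=0, LF[4]=C('B')+0=1+0=1
L[5]='c': occ=0, LF[5]=C('c')+0=15+0=15
L[6]='D': occ=2, LF[6]=C('D')+2=7+2=9
L[7]='B': occ=1, LF[7]=C('B')+1=1+1=2
L[8]='c': occ=1, LF[8]=C('c')+1=15+1=16
L[9]='c': occ=2, LF[9]=C('c')+2=15+2=17
L[10]='C': occ=0, LF[10]=C('C')+0=4+0=4
L[11]='b': occ=0, LF[11]=C('b')+0=14+0=14
L[12]='D': occ=3, LF[12]=C('D')+3=7+3=10
L[13]='C': occ=1, LF[13]=C('C')+1=4+1=5
L[14]='d': occ=1, LF[14]=C('d')+1=19+1=20
L[15]='d': occ=2, LF[15]=C('d')+2=19+2=21
L[16]='$': occ=0, LF[16]=C('$')+0=0+0=0
L[17]='c': occ=3, LF[17]=C('c')+3=15+3=18
L[18]='B': occ=2, LF[18]=C('B')+2=1+2=3
L[19]='D': occ=4, LF[19]=C('D')+4=7+4=11
L[20]='D': occ=5, LF[20]=C('D')+5=7+5=12
L[21]='C': occ=2, LF[21]=C('C')+2=4+2=6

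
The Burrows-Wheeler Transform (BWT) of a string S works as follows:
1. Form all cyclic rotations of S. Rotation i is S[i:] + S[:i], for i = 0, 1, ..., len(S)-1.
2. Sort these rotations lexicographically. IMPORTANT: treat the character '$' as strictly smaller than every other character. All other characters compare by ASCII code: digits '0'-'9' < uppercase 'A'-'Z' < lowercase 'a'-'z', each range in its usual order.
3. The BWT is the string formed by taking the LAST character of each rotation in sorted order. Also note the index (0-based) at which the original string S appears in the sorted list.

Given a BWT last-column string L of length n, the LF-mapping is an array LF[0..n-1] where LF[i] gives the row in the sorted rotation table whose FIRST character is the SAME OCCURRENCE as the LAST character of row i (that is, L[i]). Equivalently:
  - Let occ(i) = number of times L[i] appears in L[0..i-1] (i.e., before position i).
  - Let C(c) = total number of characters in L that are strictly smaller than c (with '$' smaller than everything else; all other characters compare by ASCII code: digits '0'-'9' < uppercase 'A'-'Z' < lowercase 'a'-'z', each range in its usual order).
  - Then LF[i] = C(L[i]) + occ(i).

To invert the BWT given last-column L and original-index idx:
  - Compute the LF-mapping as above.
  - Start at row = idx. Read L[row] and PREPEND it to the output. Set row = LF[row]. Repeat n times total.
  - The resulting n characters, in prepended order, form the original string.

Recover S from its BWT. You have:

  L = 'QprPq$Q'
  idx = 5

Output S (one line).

LF mapping: 2 4 6 1 5 0 3
Walk LF starting at row 5, prepending L[row]:
  step 1: row=5, L[5]='$', prepend. Next row=LF[5]=0
  step 2: row=0, L[0]='Q', prepend. Next row=LF[0]=2
  step 3: row=2, L[2]='r', prepend. Next row=LF[2]=6
  step 4: row=6, L[6]='Q', prepend. Next row=LF[6]=3
  step 5: row=3, L[3]='P', prepend. Next row=LF[3]=1
  step 6: row=1, L[1]='p', prepend. Next row=LF[1]=4
  step 7: row=4, L[4]='q', prepend. Next row=LF[4]=5
Reversed output: qpPQrQ$

Answer: qpPQrQ$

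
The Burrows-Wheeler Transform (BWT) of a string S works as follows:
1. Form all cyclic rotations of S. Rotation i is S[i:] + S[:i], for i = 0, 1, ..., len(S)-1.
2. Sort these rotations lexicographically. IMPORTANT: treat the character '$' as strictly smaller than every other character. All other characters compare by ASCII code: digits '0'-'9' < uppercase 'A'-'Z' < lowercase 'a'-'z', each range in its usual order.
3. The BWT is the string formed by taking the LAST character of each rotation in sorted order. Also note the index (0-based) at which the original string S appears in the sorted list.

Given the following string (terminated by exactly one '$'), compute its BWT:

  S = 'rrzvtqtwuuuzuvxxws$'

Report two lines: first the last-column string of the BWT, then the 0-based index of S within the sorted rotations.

All 19 rotations (rotation i = S[i:]+S[:i]):
  rot[0] = rrzvtqtwuuuzuvxxws$
  rot[1] = rzvtqtwuuuzuvxxws$r
  rot[2] = zvtqtwuuuzuvxxws$rr
  rot[3] = vtqtwuuuzuvxxws$rrz
  rot[4] = tqtwuuuzuvxxws$rrzv
  rot[5] = qtwuuuzuvxxws$rrzvt
  rot[6] = twuuuzuvxxws$rrzvtq
  rot[7] = wuuuzuvxxws$rrzvtqt
  rot[8] = uuuzuvxxws$rrzvtqtw
  rot[9] = uuzuvxxws$rrzvtqtwu
  rot[10] = uzuvxxws$rrzvtqtwuu
  rot[11] = zuvxxws$rrzvtqtwuuu
  rot[12] = uvxxws$rrzvtqtwuuuz
  rot[13] = vxxws$rrzvtqtwuuuzu
  rot[14] = xxws$rrzvtqtwuuuzuv
  rot[15] = xws$rrzvtqtwuuuzuvx
  rot[16] = ws$rrzvtqtwuuuzuvxx
  rot[17] = s$rrzvtqtwuuuzuvxxw
  rot[18] = $rrzvtqtwuuuzuvxxws
Sorted (with $ < everything):
  sorted[0] = $rrzvtqtwuuuzuvxxws  (last char: 's')
  sorted[1] = qtwuuuzuvxxws$rrzvt  (last char: 't')
  sorted[2] = rrzvtqtwuuuzuvxxws$  (last char: '$')
  sorted[3] = rzvtqtwuuuzuvxxws$r  (last char: 'r')
  sorted[4] = s$rrzvtqtwuuuzuvxxw  (last char: 'w')
  sorted[5] = tqtwuuuzuvxxws$rrzv  (last char: 'v')
  sorted[6] = twuuuzuvxxws$rrzvtq  (last char: 'q')
  sorted[7] = uuuzuvxxws$rrzvtqtw  (last char: 'w')
  sorted[8] = uuzuvxxws$rrzvtqtwu  (last char: 'u')
  sorted[9] = uvxxws$rrzvtqtwuuuz  (last char: 'z')
  sorted[10] = uzuvxxws$rrzvtqtwuu  (last char: 'u')
  sorted[11] = vtqtwuuuzuvxxws$rrz  (last char: 'z')
  sorted[12] = vxxws$rrzvtqtwuuuzu  (last char: 'u')
  sorted[13] = ws$rrzvtqtwuuuzuvxx  (last char: 'x')
  sorted[14] = wuuuzuvxxws$rrzvtqt  (last char: 't')
  sorted[15] = xws$rrzvtqtwuuuzuvx  (last char: 'x')
  sorted[16] = xxws$rrzvtqtwuuuzuv  (last char: 'v')
  sorted[17] = zuvxxws$rrzvtqtwuuu  (last char: 'u')
  sorted[18] = zvtqtwuuuzuvxxws$rr  (last char: 'r')
Last column: st$rwvqwuzuzuxtxvur
Original string S is at sorted index 2

Answer: st$rwvqwuzuzuxtxvur
2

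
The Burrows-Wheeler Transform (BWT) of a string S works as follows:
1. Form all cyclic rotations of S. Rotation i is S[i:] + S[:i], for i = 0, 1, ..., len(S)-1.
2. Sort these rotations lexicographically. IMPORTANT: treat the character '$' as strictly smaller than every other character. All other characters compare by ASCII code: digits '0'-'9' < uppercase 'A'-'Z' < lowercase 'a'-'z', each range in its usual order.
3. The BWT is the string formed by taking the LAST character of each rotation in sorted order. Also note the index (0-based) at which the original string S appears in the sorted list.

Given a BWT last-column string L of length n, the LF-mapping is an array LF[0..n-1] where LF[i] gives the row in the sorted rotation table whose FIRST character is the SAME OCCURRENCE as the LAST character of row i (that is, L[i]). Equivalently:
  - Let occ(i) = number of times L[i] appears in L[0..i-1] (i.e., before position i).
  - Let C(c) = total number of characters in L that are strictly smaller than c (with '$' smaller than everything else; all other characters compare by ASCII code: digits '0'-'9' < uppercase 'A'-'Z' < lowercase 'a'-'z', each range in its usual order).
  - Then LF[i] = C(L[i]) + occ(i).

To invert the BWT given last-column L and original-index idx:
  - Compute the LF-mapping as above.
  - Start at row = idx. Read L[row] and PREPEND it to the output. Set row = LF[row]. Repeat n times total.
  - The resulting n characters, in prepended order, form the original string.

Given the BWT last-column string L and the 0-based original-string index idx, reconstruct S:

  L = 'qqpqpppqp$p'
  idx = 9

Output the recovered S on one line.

Answer: qppqppppqq$

Derivation:
LF mapping: 7 8 1 9 2 3 4 10 5 0 6
Walk LF starting at row 9, prepending L[row]:
  step 1: row=9, L[9]='$', prepend. Next row=LF[9]=0
  step 2: row=0, L[0]='q', prepend. Next row=LF[0]=7
  step 3: row=7, L[7]='q', prepend. Next row=LF[7]=10
  step 4: row=10, L[10]='p', prepend. Next row=LF[10]=6
  step 5: row=6, L[6]='p', prepend. Next row=LF[6]=4
  step 6: row=4, L[4]='p', prepend. Next row=LF[4]=2
  step 7: row=2, L[2]='p', prepend. Next row=LF[2]=1
  step 8: row=1, L[1]='q', prepend. Next row=LF[1]=8
  step 9: row=8, L[8]='p', prepend. Next row=LF[8]=5
  step 10: row=5, L[5]='p', prepend. Next row=LF[5]=3
  step 11: row=3, L[3]='q', prepend. Next row=LF[3]=9
Reversed output: qppqppppqq$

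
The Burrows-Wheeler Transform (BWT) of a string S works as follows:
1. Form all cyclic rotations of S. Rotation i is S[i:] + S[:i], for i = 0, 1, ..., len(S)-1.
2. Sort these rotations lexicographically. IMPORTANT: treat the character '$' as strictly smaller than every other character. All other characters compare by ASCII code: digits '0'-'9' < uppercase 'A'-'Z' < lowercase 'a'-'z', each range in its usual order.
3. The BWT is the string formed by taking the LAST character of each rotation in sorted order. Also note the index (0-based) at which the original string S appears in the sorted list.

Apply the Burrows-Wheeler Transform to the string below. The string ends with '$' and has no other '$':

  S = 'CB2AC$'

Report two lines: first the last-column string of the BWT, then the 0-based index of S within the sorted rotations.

Answer: CB2CA$
5

Derivation:
All 6 rotations (rotation i = S[i:]+S[:i]):
  rot[0] = CB2AC$
  rot[1] = B2AC$C
  rot[2] = 2AC$CB
  rot[3] = AC$CB2
  rot[4] = C$CB2A
  rot[5] = $CB2AC
Sorted (with $ < everything):
  sorted[0] = $CB2AC  (last char: 'C')
  sorted[1] = 2AC$CB  (last char: 'B')
  sorted[2] = AC$CB2  (last char: '2')
  sorted[3] = B2AC$C  (last char: 'C')
  sorted[4] = C$CB2A  (last char: 'A')
  sorted[5] = CB2AC$  (last char: '$')
Last column: CB2CA$
Original string S is at sorted index 5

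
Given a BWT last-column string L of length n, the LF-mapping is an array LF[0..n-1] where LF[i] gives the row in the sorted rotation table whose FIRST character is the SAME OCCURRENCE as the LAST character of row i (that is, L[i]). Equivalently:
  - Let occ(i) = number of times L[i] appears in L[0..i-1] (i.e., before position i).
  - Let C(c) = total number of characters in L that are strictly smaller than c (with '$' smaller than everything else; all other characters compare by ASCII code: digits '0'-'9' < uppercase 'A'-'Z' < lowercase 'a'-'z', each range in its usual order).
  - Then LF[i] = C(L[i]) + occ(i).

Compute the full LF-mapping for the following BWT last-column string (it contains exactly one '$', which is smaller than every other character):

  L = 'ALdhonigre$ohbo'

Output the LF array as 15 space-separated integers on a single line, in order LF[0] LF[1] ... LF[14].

Answer: 1 2 4 7 11 10 9 6 14 5 0 12 8 3 13

Derivation:
Char counts: '$':1, 'A':1, 'L':1, 'b':1, 'd':1, 'e':1, 'g':1, 'h':2, 'i':1, 'n':1, 'o':3, 'r':1
C (first-col start): C('$')=0, C('A')=1, C('L')=2, C('b')=3, C('d')=4, C('e')=5, C('g')=6, C('h')=7, C('i')=9, C('n')=10, C('o')=11, C('r')=14
L[0]='A': occ=0, LF[0]=C('A')+0=1+0=1
L[1]='L': occ=0, LF[1]=C('L')+0=2+0=2
L[2]='d': occ=0, LF[2]=C('d')+0=4+0=4
L[3]='h': occ=0, LF[3]=C('h')+0=7+0=7
L[4]='o': occ=0, LF[4]=C('o')+0=11+0=11
L[5]='n': occ=0, LF[5]=C('n')+0=10+0=10
L[6]='i': occ=0, LF[6]=C('i')+0=9+0=9
L[7]='g': occ=0, LF[7]=C('g')+0=6+0=6
L[8]='r': occ=0, LF[8]=C('r')+0=14+0=14
L[9]='e': occ=0, LF[9]=C('e')+0=5+0=5
L[10]='$': occ=0, LF[10]=C('$')+0=0+0=0
L[11]='o': occ=1, LF[11]=C('o')+1=11+1=12
L[12]='h': occ=1, LF[12]=C('h')+1=7+1=8
L[13]='b': occ=0, LF[13]=C('b')+0=3+0=3
L[14]='o': occ=2, LF[14]=C('o')+2=11+2=13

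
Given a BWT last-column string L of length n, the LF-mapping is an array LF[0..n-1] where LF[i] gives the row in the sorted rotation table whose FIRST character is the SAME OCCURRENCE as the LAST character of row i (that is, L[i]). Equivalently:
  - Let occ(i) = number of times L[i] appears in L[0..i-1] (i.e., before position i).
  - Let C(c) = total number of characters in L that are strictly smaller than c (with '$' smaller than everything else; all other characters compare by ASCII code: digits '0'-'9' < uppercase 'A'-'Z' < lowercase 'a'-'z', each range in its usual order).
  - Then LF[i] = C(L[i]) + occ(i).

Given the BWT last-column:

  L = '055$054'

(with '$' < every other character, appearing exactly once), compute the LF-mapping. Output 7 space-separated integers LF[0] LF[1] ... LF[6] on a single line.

Char counts: '$':1, '0':2, '4':1, '5':3
C (first-col start): C('$')=0, C('0')=1, C('4')=3, C('5')=4
L[0]='0': occ=0, LF[0]=C('0')+0=1+0=1
L[1]='5': occ=0, LF[1]=C('5')+0=4+0=4
L[2]='5': occ=1, LF[2]=C('5')+1=4+1=5
L[3]='$': occ=0, LF[3]=C('$')+0=0+0=0
L[4]='0': occ=1, LF[4]=C('0')+1=1+1=2
L[5]='5': occ=2, LF[5]=C('5')+2=4+2=6
L[6]='4': occ=0, LF[6]=C('4')+0=3+0=3

Answer: 1 4 5 0 2 6 3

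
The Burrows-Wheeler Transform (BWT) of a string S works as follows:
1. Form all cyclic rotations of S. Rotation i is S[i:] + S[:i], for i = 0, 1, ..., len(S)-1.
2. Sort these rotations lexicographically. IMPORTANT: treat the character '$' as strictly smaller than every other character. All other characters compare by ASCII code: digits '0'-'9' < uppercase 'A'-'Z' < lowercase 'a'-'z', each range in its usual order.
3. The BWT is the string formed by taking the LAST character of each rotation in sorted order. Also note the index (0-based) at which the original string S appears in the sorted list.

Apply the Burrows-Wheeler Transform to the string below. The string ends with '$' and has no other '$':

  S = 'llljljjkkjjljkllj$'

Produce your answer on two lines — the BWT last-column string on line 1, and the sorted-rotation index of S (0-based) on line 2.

Answer: jllkjlljkjjljjlkl$
17

Derivation:
All 18 rotations (rotation i = S[i:]+S[:i]):
  rot[0] = llljljjkkjjljkllj$
  rot[1] = lljljjkkjjljkllj$l
  rot[2] = ljljjkkjjljkllj$ll
  rot[3] = jljjkkjjljkllj$lll
  rot[4] = ljjkkjjljkllj$lllj
  rot[5] = jjkkjjljkllj$llljl
  rot[6] = jkkjjljkllj$llljlj
  rot[7] = kkjjljkllj$llljljj
  rot[8] = kjjljkllj$llljljjk
  rot[9] = jjljkllj$llljljjkk
  rot[10] = jljkllj$llljljjkkj
  rot[11] = ljkllj$llljljjkkjj
  rot[12] = jkllj$llljljjkkjjl
  rot[13] = kllj$llljljjkkjjlj
  rot[14] = llj$llljljjkkjjljk
  rot[15] = lj$llljljjkkjjljkl
  rot[16] = j$llljljjkkjjljkll
  rot[17] = $llljljjkkjjljkllj
Sorted (with $ < everything):
  sorted[0] = $llljljjkkjjljkllj  (last char: 'j')
  sorted[1] = j$llljljjkkjjljkll  (last char: 'l')
  sorted[2] = jjkkjjljkllj$llljl  (last char: 'l')
  sorted[3] = jjljkllj$llljljjkk  (last char: 'k')
  sorted[4] = jkkjjljkllj$llljlj  (last char: 'j')
  sorted[5] = jkllj$llljljjkkjjl  (last char: 'l')
  sorted[6] = jljjkkjjljkllj$lll  (last char: 'l')
  sorted[7] = jljkllj$llljljjkkj  (last char: 'j')
  sorted[8] = kjjljkllj$llljljjk  (last char: 'k')
  sorted[9] = kkjjljkllj$llljljj  (last char: 'j')
  sorted[10] = kllj$llljljjkkjjlj  (last char: 'j')
  sorted[11] = lj$llljljjkkjjljkl  (last char: 'l')
  sorted[12] = ljjkkjjljkllj$lllj  (last char: 'j')
  sorted[13] = ljkllj$llljljjkkjj  (last char: 'j')
  sorted[14] = ljljjkkjjljkllj$ll  (last char: 'l')
  sorted[15] = llj$llljljjkkjjljk  (last char: 'k')
  sorted[16] = lljljjkkjjljkllj$l  (last char: 'l')
  sorted[17] = llljljjkkjjljkllj$  (last char: '$')
Last column: jllkjlljkjjljjlkl$
Original string S is at sorted index 17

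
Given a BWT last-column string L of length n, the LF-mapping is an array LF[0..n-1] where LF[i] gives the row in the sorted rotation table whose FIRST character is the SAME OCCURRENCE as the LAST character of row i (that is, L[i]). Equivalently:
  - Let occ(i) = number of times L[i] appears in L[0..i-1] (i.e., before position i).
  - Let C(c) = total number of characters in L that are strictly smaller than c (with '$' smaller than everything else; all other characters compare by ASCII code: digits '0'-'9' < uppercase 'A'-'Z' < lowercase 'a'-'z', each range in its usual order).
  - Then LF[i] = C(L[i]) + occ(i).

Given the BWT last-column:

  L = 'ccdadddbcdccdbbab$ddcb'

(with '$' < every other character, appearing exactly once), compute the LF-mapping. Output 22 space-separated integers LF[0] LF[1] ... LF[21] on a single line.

Char counts: '$':1, 'a':2, 'b':5, 'c':6, 'd':8
C (first-col start): C('$')=0, C('a')=1, C('b')=3, C('c')=8, C('d')=14
L[0]='c': occ=0, LF[0]=C('c')+0=8+0=8
L[1]='c': occ=1, LF[1]=C('c')+1=8+1=9
L[2]='d': occ=0, LF[2]=C('d')+0=14+0=14
L[3]='a': occ=0, LF[3]=C('a')+0=1+0=1
L[4]='d': occ=1, LF[4]=C('d')+1=14+1=15
L[5]='d': occ=2, LF[5]=C('d')+2=14+2=16
L[6]='d': occ=3, LF[6]=C('d')+3=14+3=17
L[7]='b': occ=0, LF[7]=C('b')+0=3+0=3
L[8]='c': occ=2, LF[8]=C('c')+2=8+2=10
L[9]='d': occ=4, LF[9]=C('d')+4=14+4=18
L[10]='c': occ=3, LF[10]=C('c')+3=8+3=11
L[11]='c': occ=4, LF[11]=C('c')+4=8+4=12
L[12]='d': occ=5, LF[12]=C('d')+5=14+5=19
L[13]='b': occ=1, LF[13]=C('b')+1=3+1=4
L[14]='b': occ=2, LF[14]=C('b')+2=3+2=5
L[15]='a': occ=1, LF[15]=C('a')+1=1+1=2
L[16]='b': occ=3, LF[16]=C('b')+3=3+3=6
L[17]='$': occ=0, LF[17]=C('$')+0=0+0=0
L[18]='d': occ=6, LF[18]=C('d')+6=14+6=20
L[19]='d': occ=7, LF[19]=C('d')+7=14+7=21
L[20]='c': occ=5, LF[20]=C('c')+5=8+5=13
L[21]='b': occ=4, LF[21]=C('b')+4=3+4=7

Answer: 8 9 14 1 15 16 17 3 10 18 11 12 19 4 5 2 6 0 20 21 13 7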